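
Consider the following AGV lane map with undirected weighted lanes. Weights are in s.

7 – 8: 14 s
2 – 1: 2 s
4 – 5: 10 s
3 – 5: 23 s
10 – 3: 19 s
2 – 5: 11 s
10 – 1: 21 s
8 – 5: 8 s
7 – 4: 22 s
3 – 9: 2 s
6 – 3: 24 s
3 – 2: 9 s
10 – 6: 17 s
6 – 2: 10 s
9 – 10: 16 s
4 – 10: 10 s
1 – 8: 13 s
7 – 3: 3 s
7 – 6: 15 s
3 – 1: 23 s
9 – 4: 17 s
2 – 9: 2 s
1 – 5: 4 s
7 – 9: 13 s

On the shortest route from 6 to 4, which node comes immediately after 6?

Compare a few routes:
6 → 2 → 1 → 5 → 4: 10+2+4+10 = 26
6 → 2 → 9 → 4: 10+2+17 = 29
6 → 10 → 4: 17+10 = 27
The minimum is 26 s via 6 → 2 → 1 → 5 → 4.
So from 6 the first move is to 2.

2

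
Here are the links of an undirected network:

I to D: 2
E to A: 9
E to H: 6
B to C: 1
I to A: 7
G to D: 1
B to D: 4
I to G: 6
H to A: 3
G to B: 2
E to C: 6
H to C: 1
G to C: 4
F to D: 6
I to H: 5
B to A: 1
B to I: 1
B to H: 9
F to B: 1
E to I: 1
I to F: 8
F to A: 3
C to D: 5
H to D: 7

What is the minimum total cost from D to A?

Settle nodes by increasing distance from D:
D: 0
G: 1  (via D)
I: 2  (via D)
B: 3  (via G)
E: 3  (via I)
A: 4  (via B)
Shortest route: D → G → B → A = 4.

4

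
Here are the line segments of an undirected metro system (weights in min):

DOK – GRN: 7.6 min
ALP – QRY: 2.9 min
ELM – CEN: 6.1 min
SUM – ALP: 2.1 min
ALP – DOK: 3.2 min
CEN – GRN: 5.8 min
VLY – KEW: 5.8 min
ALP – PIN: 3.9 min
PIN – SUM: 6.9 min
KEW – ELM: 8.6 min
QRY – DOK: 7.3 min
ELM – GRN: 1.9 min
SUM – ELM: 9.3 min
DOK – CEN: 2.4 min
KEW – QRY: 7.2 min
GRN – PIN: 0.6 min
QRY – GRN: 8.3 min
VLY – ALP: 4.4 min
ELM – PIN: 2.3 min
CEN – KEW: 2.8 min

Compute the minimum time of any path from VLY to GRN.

8.9 min

Candidate routes:
VLY → ALP → PIN → GRN: 4.4+3.9+0.6 = 8.9
VLY → ALP → PIN → ELM → GRN: 4.4+3.9+2.3+1.9 = 12.5
VLY → ALP → SUM → PIN → GRN: 4.4+2.1+6.9+0.6 = 14
The minimum is 8.9 min via VLY → ALP → PIN → GRN.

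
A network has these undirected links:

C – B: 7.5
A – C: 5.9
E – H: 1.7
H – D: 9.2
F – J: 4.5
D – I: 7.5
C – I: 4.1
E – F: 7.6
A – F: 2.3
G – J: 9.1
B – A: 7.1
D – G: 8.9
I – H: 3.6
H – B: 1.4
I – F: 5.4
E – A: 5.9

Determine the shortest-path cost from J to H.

13.5

Running Dijkstra from J:
J: 0
F: 4.5  (via J)
A: 6.8  (via F)
G: 9.1  (via J)
I: 9.9  (via F)
E: 12.1  (via F)
C: 12.7  (via A)
H: 13.5  (via I)
Shortest route: J → F → I → H = 13.5.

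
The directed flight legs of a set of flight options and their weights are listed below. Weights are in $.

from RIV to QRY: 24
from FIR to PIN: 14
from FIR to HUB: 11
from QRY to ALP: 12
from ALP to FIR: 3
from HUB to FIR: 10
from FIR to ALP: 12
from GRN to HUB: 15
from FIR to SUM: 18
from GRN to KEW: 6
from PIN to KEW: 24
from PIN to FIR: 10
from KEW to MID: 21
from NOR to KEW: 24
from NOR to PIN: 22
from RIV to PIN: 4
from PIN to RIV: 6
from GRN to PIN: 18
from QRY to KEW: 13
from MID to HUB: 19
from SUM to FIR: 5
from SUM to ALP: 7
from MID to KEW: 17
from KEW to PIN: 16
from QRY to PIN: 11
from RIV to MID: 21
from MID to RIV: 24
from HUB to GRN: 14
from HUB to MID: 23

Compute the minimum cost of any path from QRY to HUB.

$26

Shortest distances from QRY:
QRY: 0
PIN: 11  (via QRY)
ALP: 12  (via QRY)
KEW: 13  (via QRY)
FIR: 15  (via ALP)
RIV: 17  (via PIN)
HUB: 26  (via FIR)
Shortest route: QRY–ALP–FIR–HUB = $26.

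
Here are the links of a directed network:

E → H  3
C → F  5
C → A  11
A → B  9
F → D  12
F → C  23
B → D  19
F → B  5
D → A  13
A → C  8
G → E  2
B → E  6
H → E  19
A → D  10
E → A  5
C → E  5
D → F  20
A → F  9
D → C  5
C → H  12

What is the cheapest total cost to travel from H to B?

33

Running Dijkstra from H:
H: 0
E: 19  (via H)
A: 24  (via E)
C: 32  (via A)
B: 33  (via A)
Shortest route: H–E–A–B = 33.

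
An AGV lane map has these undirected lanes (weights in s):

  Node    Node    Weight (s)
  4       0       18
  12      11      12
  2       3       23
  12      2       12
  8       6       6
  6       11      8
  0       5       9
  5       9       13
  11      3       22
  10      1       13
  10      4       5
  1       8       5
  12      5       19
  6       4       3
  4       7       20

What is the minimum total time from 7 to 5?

Running Dijkstra from 7:
7: 0
4: 20  (via 7)
6: 23  (via 4)
10: 25  (via 4)
8: 29  (via 6)
11: 31  (via 6)
1: 34  (via 8)
0: 38  (via 4)
12: 43  (via 11)
5: 47  (via 0)
Shortest route: 7 → 4 → 0 → 5 = 47 s.

47 s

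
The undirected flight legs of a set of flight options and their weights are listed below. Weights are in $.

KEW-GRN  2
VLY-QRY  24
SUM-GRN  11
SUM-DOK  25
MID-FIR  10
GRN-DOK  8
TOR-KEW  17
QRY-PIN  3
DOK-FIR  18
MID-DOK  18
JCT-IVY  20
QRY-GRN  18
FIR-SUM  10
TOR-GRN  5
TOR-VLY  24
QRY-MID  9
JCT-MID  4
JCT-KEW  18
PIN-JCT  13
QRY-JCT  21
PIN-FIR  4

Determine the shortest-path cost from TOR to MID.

$29

Shortest distances from TOR:
TOR: 0
GRN: 5  (via TOR)
KEW: 7  (via GRN)
DOK: 13  (via GRN)
SUM: 16  (via GRN)
QRY: 23  (via GRN)
VLY: 24  (via TOR)
JCT: 25  (via KEW)
FIR: 26  (via SUM)
PIN: 26  (via QRY)
MID: 29  (via JCT)
Shortest route: TOR → GRN → KEW → JCT → MID = $29.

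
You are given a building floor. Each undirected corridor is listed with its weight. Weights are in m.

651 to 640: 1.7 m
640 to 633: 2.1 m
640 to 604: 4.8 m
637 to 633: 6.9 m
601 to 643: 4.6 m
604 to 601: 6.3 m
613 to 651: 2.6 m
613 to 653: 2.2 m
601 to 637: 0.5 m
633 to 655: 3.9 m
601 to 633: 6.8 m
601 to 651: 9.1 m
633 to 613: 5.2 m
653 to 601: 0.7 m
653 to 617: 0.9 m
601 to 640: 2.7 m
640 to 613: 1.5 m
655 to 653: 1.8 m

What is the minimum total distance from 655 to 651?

Enumerating some paths:
655 → 653 → 613 → 651: 1.8+2.2+2.6 = 6.6
655 → 653 → 613 → 640 → 651: 1.8+2.2+1.5+1.7 = 7.2
655 → 653 → 601 → 640 → 651: 1.8+0.7+2.7+1.7 = 6.9
655 → 633 → 640 → 651: 3.9+2.1+1.7 = 7.7
Cheapest is 655 → 653 → 613 → 651 at 6.6 m.

6.6 m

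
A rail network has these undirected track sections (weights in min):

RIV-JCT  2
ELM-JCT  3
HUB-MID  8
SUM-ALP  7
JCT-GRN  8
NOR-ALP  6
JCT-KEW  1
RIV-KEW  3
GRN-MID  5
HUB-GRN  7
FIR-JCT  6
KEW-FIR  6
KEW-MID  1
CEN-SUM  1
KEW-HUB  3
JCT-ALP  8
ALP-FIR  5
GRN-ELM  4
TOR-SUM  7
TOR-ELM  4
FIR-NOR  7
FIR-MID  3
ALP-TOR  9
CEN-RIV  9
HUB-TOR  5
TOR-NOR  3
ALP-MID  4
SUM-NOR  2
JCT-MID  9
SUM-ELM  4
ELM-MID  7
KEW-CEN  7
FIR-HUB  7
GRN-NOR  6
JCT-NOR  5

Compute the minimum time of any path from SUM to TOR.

5 min

Shortest distances from SUM:
SUM: 0
CEN: 1  (via SUM)
NOR: 2  (via SUM)
ELM: 4  (via SUM)
TOR: 5  (via NOR)
Shortest route: SUM → NOR → TOR = 5 min.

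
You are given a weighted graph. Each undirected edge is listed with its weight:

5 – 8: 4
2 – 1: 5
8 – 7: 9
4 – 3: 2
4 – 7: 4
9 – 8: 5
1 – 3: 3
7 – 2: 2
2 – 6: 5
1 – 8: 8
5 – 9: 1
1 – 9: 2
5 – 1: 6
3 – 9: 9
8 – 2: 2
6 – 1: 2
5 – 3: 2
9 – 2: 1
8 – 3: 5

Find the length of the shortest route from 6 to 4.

7

Settle nodes by increasing distance from 6:
6: 0
1: 2  (via 6)
9: 4  (via 1)
2: 5  (via 6)
3: 5  (via 1)
5: 5  (via 9)
4: 7  (via 3)
Shortest route: 6 → 1 → 3 → 4 = 7.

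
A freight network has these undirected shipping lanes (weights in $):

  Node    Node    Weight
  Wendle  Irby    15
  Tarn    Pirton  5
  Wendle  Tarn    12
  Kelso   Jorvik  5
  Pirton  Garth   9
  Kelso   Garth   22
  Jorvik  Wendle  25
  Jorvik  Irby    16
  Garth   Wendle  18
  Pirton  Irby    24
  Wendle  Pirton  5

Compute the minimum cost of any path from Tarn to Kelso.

Enumerating some paths:
Tarn → Wendle → Jorvik → Kelso: 12+25+5 = 42
Tarn → Pirton → Garth → Kelso: 5+9+22 = 36
Tarn → Pirton → Wendle → Jorvik → Kelso: 5+5+25+5 = 40
Cheapest is Tarn → Pirton → Garth → Kelso at $36.

$36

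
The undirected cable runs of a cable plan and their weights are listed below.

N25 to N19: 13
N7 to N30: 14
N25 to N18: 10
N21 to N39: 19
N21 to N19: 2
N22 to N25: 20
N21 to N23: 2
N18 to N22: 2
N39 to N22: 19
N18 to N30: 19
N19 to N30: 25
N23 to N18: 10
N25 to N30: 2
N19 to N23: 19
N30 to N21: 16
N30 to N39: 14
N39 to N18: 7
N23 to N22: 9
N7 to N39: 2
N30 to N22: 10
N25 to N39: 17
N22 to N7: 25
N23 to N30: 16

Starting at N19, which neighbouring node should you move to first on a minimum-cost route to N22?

N21

Candidate routes:
N19–N21–N23–N18–N22: 2+2+10+2 = 16
N19–N21–N23–N22: 2+2+9 = 13
N19–N25–N18–N22: 13+10+2 = 25
Cheapest is N19–N21–N23–N22 at 13.
So from N19 the first move is to N21.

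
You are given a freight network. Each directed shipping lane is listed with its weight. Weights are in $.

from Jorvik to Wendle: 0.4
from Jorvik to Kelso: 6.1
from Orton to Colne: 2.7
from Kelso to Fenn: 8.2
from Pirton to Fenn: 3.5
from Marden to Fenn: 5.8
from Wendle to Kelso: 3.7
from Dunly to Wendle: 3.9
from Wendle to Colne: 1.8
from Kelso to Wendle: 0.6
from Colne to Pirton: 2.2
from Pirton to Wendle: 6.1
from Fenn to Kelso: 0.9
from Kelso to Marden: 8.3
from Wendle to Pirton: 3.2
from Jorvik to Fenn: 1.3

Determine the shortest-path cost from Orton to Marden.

Compare a few routes:
Orton → Colne → Pirton → Wendle → Kelso → Marden: 2.7+2.2+6.1+3.7+8.3 = 23
Orton → Colne → Pirton → Fenn → Kelso → Marden: 2.7+2.2+3.5+0.9+8.3 = 17.6
Cheapest is Orton → Colne → Pirton → Fenn → Kelso → Marden at $17.6.

$17.6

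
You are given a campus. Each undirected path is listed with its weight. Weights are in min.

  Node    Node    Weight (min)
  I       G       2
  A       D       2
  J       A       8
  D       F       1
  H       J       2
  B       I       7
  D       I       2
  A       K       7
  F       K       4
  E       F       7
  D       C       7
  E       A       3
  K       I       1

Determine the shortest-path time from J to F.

11 min

Enumerating some paths:
J → A → D → F: 8+2+1 = 11
J → A → K → F: 8+7+4 = 19
J → A → E → F: 8+3+7 = 18
J → A → D → I → K → F: 8+2+2+1+4 = 17
Cheapest is J → A → D → F at 11 min.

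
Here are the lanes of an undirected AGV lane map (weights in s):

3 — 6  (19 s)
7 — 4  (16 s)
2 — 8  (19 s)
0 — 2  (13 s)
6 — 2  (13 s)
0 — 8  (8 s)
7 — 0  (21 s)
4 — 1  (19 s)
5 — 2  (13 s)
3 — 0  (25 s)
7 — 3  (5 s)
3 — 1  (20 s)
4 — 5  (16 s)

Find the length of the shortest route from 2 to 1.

48 s

Compare a few routes:
2 → 0 → 3 → 1: 13+25+20 = 58
2 → 0 → 7 → 3 → 1: 13+21+5+20 = 59
2 → 6 → 3 → 1: 13+19+20 = 52
2 → 5 → 4 → 1: 13+16+19 = 48
Cheapest is 2 → 5 → 4 → 1 at 48 s.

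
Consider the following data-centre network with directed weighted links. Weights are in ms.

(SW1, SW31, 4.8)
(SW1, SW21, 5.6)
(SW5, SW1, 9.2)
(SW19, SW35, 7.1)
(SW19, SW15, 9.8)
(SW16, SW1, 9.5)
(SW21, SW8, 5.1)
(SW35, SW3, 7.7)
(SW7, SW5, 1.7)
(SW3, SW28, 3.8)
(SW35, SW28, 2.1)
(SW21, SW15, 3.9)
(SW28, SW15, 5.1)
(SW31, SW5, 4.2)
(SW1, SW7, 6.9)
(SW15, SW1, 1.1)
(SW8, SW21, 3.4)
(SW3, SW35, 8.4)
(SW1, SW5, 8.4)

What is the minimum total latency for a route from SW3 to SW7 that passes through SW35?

23.6 ms

Best SW3 to SW35: SW3–SW35 costing 8.4
Best SW35 to SW7: SW35–SW28–SW15–SW1–SW7 costing 15.2
Total via SW35: 8.4 + 15.2 = 23.6 ms.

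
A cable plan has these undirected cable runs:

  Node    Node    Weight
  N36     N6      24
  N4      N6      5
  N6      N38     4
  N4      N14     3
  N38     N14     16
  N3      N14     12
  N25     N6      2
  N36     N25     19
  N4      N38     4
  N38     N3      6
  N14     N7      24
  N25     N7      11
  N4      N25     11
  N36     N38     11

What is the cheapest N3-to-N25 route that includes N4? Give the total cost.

Best N3 to N4: N3–N38–N4 costing 10
Best N4 to N25: N4–N6–N25 costing 7
Total via N4: 10 + 7 = 17.

17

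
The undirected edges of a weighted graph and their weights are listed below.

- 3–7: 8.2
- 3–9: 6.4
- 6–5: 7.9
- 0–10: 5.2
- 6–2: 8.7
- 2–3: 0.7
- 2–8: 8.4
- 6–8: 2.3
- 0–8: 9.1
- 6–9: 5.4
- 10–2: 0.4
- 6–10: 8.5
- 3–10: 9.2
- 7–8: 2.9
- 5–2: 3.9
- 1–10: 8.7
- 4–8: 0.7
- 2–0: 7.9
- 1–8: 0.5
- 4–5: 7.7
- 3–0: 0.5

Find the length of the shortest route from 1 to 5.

Candidate routes:
1 - 8 - 4 - 5: 0.5+0.7+7.7 = 8.9
1 - 8 - 6 - 5: 0.5+2.3+7.9 = 10.7
1 - 8 - 2 - 5: 0.5+8.4+3.9 = 12.8
Cheapest is 1 - 8 - 4 - 5 at 8.9.

8.9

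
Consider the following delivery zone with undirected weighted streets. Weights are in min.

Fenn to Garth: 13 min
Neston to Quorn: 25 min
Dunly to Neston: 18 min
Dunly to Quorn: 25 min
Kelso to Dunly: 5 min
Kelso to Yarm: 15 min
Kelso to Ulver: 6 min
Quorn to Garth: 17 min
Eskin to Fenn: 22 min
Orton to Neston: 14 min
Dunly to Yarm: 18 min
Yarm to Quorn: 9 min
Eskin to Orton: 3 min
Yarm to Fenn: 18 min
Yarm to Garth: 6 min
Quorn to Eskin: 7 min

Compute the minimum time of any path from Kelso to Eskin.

31 min

Compare a few routes:
Kelso–Dunly–Neston–Orton–Eskin: 5+18+14+3 = 40
Kelso–Dunly–Quorn–Eskin: 5+25+7 = 37
Kelso–Yarm–Quorn–Eskin: 15+9+7 = 31
Kelso–Dunly–Yarm–Quorn–Eskin: 5+18+9+7 = 39
Cheapest is Kelso–Yarm–Quorn–Eskin at 31 min.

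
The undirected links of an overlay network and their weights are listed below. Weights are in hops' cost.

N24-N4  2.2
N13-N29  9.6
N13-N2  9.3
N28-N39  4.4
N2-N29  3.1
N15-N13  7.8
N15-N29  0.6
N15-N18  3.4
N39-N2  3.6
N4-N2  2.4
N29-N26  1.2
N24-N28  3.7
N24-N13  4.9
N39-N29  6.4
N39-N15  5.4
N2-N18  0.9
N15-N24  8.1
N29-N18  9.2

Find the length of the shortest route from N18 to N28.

8.9 hops' cost

Running Dijkstra from N18:
N18: 0
N2: 0.9  (via N18)
N4: 3.3  (via N2)
N15: 3.4  (via N18)
N29: 4  (via N2)
N39: 4.5  (via N2)
N26: 5.2  (via N29)
N24: 5.5  (via N4)
N28: 8.9  (via N39)
Shortest route: N18 → N2 → N39 → N28 = 8.9 hops' cost.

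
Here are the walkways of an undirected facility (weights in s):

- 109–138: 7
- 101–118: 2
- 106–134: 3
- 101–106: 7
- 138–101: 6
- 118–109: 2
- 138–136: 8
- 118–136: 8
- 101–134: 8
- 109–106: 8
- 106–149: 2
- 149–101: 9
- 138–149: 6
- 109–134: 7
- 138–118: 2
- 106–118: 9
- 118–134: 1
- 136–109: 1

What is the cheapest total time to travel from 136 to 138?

5 s

Candidate routes:
136 - 109 - 118 - 138: 1+2+2 = 5
136 - 138: 8 = 8
The minimum is 5 s via 136 - 109 - 118 - 138.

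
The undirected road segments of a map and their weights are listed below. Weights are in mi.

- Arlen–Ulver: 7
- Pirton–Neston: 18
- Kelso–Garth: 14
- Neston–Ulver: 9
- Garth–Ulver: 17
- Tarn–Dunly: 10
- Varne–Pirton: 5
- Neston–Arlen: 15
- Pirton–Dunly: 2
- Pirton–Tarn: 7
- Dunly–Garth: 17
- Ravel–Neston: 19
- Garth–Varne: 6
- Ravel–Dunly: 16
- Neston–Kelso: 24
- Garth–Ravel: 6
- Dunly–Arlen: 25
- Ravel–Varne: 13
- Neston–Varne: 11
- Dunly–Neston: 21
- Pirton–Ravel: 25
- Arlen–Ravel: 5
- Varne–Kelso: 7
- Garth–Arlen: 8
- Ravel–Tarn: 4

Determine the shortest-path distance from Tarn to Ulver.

16 mi

Candidate routes:
Tarn–Pirton–Varne–Neston–Ulver: 7+5+11+9 = 32
Tarn–Ravel–Arlen–Ulver: 4+5+7 = 16
Tarn–Ravel–Garth–Arlen–Ulver: 4+6+8+7 = 25
Tarn–Ravel–Garth–Ulver: 4+6+17 = 27
Cheapest is Tarn–Ravel–Arlen–Ulver at 16 mi.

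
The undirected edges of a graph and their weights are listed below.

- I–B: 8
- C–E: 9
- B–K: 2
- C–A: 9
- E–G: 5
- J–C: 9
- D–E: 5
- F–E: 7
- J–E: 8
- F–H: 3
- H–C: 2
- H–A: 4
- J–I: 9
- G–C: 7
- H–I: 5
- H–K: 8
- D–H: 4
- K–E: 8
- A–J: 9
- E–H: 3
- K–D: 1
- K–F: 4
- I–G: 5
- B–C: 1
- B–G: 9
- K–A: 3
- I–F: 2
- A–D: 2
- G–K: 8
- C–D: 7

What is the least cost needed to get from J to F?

Compare a few routes:
J–I–F: 9+2 = 11
J–C–H–F: 9+2+3 = 14
J–E–H–F: 8+3+3 = 14
Cheapest is J–I–F at 11.

11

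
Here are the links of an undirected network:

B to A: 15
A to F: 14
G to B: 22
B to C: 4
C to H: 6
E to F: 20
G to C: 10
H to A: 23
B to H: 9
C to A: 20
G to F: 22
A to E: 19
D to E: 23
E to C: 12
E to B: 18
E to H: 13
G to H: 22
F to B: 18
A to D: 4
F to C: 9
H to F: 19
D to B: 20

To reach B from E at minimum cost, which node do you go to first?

C

Compare a few routes:
E - C - B: 12+4 = 16
E - B: 18 = 18
Cheapest is E - C - B at 16.
So from E the first move is to C.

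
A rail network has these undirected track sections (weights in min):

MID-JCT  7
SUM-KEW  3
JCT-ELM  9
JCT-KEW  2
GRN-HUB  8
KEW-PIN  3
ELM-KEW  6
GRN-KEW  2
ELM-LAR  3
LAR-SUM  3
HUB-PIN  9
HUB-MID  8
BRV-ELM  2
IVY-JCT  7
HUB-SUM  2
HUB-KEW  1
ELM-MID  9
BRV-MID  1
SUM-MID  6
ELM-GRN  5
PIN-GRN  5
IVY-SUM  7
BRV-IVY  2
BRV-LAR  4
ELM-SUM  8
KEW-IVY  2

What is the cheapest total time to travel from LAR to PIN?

Candidate routes:
LAR–ELM–KEW–PIN: 3+6+3 = 12
LAR–BRV–IVY–KEW–PIN: 4+2+2+3 = 11
LAR–ELM–BRV–IVY–KEW–PIN: 3+2+2+2+3 = 12
LAR–SUM–KEW–PIN: 3+3+3 = 9
The minimum is 9 min via LAR–SUM–KEW–PIN.

9 min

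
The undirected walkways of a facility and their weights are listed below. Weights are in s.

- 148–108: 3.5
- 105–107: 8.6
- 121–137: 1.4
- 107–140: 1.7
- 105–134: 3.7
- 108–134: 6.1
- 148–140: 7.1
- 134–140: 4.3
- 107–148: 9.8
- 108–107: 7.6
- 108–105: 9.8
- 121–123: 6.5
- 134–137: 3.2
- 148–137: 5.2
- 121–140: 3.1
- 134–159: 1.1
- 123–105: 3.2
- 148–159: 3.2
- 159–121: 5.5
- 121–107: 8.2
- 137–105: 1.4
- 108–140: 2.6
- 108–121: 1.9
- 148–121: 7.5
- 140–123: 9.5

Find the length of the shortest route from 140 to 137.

Settle nodes by increasing distance from 140:
140: 0
107: 1.7  (via 140)
108: 2.6  (via 140)
121: 3.1  (via 140)
134: 4.3  (via 140)
137: 4.5  (via 121)
Shortest route: 140–121–137 = 4.5 s.

4.5 s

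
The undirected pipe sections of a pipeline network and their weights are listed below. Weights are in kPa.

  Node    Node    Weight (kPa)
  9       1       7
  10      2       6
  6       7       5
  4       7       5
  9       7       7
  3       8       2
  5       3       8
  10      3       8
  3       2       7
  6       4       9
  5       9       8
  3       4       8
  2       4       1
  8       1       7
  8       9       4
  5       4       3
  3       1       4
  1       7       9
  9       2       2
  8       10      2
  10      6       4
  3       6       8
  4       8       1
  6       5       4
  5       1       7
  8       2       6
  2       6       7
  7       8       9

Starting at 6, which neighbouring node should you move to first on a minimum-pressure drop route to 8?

10

Enumerating some paths:
6 → 3 → 8: 8+2 = 10
6 → 2 → 4 → 8: 7+1+1 = 9
6 → 10 → 8: 4+2 = 6
6 → 5 → 4 → 8: 4+3+1 = 8
Cheapest is 6 → 10 → 8 at 6 kPa.
So from 6 the first move is to 10.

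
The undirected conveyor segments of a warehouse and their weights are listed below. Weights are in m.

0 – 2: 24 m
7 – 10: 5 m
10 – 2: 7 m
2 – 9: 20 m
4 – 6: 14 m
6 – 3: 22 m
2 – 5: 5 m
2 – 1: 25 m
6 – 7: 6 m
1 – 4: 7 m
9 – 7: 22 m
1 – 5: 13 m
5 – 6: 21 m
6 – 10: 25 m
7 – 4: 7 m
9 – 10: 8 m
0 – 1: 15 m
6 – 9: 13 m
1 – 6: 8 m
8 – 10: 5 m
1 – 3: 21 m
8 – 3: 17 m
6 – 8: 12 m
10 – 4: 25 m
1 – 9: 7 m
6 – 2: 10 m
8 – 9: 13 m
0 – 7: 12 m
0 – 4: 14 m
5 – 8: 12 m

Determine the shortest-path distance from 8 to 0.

Shortest distances from 8:
8: 0
10: 5  (via 8)
7: 10  (via 10)
2: 12  (via 10)
5: 12  (via 8)
6: 12  (via 8)
9: 13  (via 8)
3: 17  (via 8)
4: 17  (via 7)
1: 20  (via 6)
0: 22  (via 7)
Shortest route: 8 → 10 → 7 → 0 = 22 m.

22 m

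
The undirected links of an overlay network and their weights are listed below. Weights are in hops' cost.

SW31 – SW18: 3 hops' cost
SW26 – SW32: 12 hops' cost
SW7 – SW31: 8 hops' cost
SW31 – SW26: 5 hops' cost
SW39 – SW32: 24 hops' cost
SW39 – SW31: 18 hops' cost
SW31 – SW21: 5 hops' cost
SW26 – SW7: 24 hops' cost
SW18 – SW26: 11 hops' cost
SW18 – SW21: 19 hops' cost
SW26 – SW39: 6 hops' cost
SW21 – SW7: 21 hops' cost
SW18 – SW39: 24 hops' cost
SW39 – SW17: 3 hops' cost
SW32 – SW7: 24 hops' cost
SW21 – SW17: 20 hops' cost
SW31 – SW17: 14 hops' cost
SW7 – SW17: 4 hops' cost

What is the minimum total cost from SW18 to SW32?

20 hops' cost

Running Dijkstra from SW18:
SW18: 0
SW31: 3  (via SW18)
SW26: 8  (via SW31)
SW21: 8  (via SW31)
SW7: 11  (via SW31)
SW39: 14  (via SW26)
SW17: 15  (via SW7)
SW32: 20  (via SW26)
Shortest route: SW18 → SW31 → SW26 → SW32 = 20 hops' cost.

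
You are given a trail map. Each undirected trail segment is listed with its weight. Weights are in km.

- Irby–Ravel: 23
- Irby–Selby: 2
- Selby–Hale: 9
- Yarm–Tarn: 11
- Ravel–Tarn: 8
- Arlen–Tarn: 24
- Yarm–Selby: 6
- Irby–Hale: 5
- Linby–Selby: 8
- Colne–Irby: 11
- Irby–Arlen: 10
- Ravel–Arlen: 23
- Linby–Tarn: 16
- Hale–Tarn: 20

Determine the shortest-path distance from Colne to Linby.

21 km

Running Dijkstra from Colne:
Colne: 0
Irby: 11  (via Colne)
Selby: 13  (via Irby)
Hale: 16  (via Irby)
Yarm: 19  (via Selby)
Arlen: 21  (via Irby)
Linby: 21  (via Selby)
Shortest route: Colne → Irby → Selby → Linby = 21 km.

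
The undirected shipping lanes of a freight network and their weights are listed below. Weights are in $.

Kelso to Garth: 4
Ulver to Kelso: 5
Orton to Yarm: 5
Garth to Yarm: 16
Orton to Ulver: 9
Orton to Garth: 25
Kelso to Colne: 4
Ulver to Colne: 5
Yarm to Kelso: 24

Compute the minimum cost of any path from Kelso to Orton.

$14

Running Dijkstra from Kelso:
Kelso: 0
Garth: 4  (via Kelso)
Colne: 4  (via Kelso)
Ulver: 5  (via Kelso)
Orton: 14  (via Ulver)
Shortest route: Kelso → Ulver → Orton = $14.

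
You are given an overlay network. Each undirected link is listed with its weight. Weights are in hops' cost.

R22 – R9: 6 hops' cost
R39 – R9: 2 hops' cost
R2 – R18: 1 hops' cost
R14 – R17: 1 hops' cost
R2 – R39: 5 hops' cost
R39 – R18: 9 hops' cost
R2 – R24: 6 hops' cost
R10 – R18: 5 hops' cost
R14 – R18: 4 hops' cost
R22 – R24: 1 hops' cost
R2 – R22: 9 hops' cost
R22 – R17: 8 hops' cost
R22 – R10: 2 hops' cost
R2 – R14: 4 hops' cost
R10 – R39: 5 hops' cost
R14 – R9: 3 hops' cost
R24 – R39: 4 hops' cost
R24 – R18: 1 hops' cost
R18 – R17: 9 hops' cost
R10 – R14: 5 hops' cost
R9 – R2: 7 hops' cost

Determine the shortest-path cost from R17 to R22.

7 hops' cost

Compare a few routes:
R17–R14–R2–R18–R24–R22: 1+4+1+1+1 = 8
R17–R14–R18–R24–R22: 1+4+1+1 = 7
Cheapest is R17–R14–R18–R24–R22 at 7 hops' cost.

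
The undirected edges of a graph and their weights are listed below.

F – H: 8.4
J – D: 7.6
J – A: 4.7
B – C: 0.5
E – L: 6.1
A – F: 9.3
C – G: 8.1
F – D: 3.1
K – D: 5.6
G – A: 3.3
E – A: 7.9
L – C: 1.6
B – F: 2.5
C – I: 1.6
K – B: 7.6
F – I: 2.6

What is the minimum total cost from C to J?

Enumerating some paths:
C → I → F → D → J: 1.6+2.6+3.1+7.6 = 14.9
C → B → F → D → J: 0.5+2.5+3.1+7.6 = 13.7
Cheapest is C → B → F → D → J at 13.7.

13.7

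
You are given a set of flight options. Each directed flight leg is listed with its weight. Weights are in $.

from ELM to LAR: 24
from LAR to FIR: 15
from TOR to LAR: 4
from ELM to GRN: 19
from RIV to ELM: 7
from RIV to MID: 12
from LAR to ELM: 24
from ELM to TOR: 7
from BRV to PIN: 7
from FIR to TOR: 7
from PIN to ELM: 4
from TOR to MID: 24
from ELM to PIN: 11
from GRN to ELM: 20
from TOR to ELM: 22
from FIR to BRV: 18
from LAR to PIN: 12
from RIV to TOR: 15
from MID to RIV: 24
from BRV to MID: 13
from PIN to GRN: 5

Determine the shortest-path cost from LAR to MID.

Enumerating some paths:
LAR - FIR - TOR - MID: 15+7+24 = 46
LAR - PIN - ELM - TOR - MID: 12+4+7+24 = 47
The minimum is $46 via LAR - FIR - TOR - MID.

$46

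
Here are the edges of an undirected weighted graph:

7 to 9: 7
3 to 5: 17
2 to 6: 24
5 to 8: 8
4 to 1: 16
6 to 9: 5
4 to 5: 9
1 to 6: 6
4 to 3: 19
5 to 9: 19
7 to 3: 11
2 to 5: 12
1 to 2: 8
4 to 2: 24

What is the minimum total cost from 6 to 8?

Compare a few routes:
6 → 1 → 4 → 5 → 8: 6+16+9+8 = 39
6 → 9 → 5 → 8: 5+19+8 = 32
6 → 1 → 2 → 5 → 8: 6+8+12+8 = 34
Cheapest is 6 → 9 → 5 → 8 at 32.

32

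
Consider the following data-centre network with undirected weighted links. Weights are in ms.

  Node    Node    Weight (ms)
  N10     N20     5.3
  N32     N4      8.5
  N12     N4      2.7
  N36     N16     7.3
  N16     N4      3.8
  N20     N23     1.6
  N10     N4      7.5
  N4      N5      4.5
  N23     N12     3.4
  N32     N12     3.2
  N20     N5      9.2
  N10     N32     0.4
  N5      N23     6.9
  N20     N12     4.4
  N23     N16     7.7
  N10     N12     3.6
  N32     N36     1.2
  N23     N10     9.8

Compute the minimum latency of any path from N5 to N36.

Candidate routes:
N5 - N4 - N12 - N32 - N36: 4.5+2.7+3.2+1.2 = 11.6
N5 - N4 - N12 - N10 - N32 - N36: 4.5+2.7+3.6+0.4+1.2 = 12.4
Cheapest is N5 - N4 - N12 - N32 - N36 at 11.6 ms.

11.6 ms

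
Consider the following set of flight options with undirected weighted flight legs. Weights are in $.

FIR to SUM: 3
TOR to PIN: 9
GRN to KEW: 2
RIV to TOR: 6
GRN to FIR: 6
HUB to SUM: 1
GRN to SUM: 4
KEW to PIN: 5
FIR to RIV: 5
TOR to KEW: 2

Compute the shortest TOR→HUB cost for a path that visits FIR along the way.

$14

Best TOR to FIR: TOR–KEW–GRN–FIR costing 10
Shortest FIR→HUB: FIR–SUM–HUB = 4
Total via FIR: 10 + 4 = $14.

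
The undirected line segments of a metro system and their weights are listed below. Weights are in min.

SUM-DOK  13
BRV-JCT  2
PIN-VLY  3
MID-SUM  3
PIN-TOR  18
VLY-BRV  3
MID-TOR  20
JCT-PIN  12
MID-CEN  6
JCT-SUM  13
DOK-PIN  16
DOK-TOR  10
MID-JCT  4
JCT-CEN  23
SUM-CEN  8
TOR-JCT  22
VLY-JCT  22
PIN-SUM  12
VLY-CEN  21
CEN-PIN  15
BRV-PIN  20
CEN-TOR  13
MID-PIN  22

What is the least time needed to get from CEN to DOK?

21 min

Candidate routes:
CEN → SUM → DOK: 8+13 = 21
CEN → MID → SUM → DOK: 6+3+13 = 22
Cheapest is CEN → SUM → DOK at 21 min.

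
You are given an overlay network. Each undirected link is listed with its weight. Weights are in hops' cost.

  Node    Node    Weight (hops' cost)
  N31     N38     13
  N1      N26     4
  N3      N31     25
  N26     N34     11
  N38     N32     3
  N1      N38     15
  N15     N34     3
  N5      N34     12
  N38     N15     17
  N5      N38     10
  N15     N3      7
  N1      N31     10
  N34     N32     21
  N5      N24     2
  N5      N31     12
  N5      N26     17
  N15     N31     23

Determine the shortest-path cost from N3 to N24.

24 hops' cost

Shortest distances from N3:
N3: 0
N15: 7  (via N3)
N34: 10  (via N15)
N26: 21  (via N34)
N5: 22  (via N34)
N24: 24  (via N5)
Shortest route: N3 → N15 → N34 → N5 → N24 = 24 hops' cost.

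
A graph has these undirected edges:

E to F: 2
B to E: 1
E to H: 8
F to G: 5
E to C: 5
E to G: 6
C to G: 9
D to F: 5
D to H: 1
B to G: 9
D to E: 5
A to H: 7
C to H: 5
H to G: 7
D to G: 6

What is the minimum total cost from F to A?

13

Shortest distances from F:
F: 0
E: 2  (via F)
B: 3  (via E)
D: 5  (via F)
G: 5  (via F)
H: 6  (via D)
C: 7  (via E)
A: 13  (via H)
Shortest route: F–D–H–A = 13.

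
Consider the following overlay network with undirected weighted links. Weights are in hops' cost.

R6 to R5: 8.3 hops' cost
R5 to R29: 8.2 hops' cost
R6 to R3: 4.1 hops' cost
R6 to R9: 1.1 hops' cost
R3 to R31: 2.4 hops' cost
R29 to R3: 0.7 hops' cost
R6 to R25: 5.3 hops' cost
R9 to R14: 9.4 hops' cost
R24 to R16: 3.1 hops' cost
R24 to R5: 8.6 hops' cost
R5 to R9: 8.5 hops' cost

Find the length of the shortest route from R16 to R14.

29.6 hops' cost

Compare a few routes:
R16 - R24 - R5 - R9 - R14: 3.1+8.6+8.5+9.4 = 29.6
R16 - R24 - R5 - R6 - R9 - R14: 3.1+8.6+8.3+1.1+9.4 = 30.5
Cheapest is R16 - R24 - R5 - R9 - R14 at 29.6 hops' cost.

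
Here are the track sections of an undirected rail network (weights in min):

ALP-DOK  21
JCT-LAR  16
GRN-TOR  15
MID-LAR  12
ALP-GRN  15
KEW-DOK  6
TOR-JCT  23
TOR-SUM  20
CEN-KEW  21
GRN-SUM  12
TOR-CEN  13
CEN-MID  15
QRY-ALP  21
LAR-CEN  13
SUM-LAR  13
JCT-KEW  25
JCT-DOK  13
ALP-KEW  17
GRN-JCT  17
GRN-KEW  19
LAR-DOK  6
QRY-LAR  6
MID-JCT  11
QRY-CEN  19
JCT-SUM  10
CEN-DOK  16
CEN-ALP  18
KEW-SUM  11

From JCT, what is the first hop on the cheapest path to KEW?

DOK

Candidate routes:
JCT → SUM → KEW: 10+11 = 21
JCT → KEW: 25 = 25
JCT → DOK → KEW: 13+6 = 19
Cheapest is JCT → DOK → KEW at 19 min.
So from JCT the first move is to DOK.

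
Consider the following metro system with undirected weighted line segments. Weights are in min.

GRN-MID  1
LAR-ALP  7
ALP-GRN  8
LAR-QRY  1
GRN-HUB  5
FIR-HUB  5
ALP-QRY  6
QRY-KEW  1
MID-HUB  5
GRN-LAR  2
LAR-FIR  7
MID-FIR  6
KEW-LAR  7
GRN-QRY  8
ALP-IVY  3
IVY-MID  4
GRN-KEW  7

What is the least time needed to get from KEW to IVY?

Enumerating some paths:
KEW–QRY–LAR–GRN–MID–IVY: 1+1+2+1+4 = 9
KEW–QRY–ALP–IVY: 1+6+3 = 10
Cheapest is KEW–QRY–LAR–GRN–MID–IVY at 9 min.

9 min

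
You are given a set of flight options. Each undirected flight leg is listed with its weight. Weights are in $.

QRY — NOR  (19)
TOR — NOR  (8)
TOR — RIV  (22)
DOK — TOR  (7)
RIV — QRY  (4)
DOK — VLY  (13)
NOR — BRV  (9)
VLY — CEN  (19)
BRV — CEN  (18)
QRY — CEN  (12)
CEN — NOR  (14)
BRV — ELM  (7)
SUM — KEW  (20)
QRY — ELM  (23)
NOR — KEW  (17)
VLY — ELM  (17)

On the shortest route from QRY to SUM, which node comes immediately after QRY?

NOR

Compare a few routes:
QRY - ELM - BRV - NOR - KEW - SUM: 23+7+9+17+20 = 76
QRY - NOR - KEW - SUM: 19+17+20 = 56
QRY - RIV - TOR - NOR - KEW - SUM: 4+22+8+17+20 = 71
QRY - CEN - NOR - KEW - SUM: 12+14+17+20 = 63
The minimum is $56 via QRY - NOR - KEW - SUM.
So from QRY the first move is to NOR.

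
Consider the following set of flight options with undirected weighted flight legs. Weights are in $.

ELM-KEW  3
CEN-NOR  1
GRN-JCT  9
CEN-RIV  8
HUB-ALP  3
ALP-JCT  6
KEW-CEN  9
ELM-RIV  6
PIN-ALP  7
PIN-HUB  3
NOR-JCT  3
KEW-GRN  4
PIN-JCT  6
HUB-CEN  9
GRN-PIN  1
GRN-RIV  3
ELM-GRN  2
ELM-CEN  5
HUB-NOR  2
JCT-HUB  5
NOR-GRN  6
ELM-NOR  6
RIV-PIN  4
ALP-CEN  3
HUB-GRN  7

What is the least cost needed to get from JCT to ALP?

$6

Enumerating some paths:
JCT–NOR–CEN–ALP: 3+1+3 = 7
JCT–ALP: 6 = 6
The minimum is $6 via JCT–ALP.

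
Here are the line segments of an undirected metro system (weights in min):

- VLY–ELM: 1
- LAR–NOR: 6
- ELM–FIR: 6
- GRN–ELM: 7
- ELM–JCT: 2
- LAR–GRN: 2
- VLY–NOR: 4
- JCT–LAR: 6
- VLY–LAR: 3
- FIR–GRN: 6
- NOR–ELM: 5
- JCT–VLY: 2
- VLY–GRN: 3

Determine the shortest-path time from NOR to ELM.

Settle nodes by increasing distance from NOR:
NOR: 0
VLY: 4  (via NOR)
ELM: 5  (via NOR)
Shortest route: NOR–ELM = 5 min.

5 min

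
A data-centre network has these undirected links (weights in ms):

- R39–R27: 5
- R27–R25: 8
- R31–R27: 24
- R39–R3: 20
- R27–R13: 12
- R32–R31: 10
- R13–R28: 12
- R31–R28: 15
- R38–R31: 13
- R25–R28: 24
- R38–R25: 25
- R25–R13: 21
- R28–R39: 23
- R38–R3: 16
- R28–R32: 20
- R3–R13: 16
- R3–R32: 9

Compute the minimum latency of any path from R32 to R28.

20 ms

Shortest distances from R32:
R32: 0
R3: 9  (via R32)
R31: 10  (via R32)
R28: 20  (via R32)
Shortest route: R32–R28 = 20 ms.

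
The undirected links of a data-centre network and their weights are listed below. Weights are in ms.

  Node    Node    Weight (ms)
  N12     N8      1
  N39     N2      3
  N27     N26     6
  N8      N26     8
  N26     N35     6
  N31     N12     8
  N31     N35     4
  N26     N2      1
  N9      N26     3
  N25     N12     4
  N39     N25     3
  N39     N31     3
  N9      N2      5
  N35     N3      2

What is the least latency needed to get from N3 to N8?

Running Dijkstra from N3:
N3: 0
N35: 2  (via N3)
N31: 6  (via N35)
N26: 8  (via N35)
N2: 9  (via N26)
N39: 9  (via N31)
N9: 11  (via N26)
N25: 12  (via N39)
N27: 14  (via N26)
N12: 14  (via N31)
N8: 15  (via N12)
Shortest route: N3 → N35 → N31 → N12 → N8 = 15 ms.

15 ms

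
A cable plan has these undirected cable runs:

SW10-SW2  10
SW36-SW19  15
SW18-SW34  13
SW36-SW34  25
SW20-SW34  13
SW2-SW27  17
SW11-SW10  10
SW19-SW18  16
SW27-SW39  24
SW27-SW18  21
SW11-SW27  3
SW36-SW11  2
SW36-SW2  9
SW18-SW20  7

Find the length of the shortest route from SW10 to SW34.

37

Shortest distances from SW10:
SW10: 0
SW11: 10  (via SW10)
SW2: 10  (via SW10)
SW36: 12  (via SW11)
SW27: 13  (via SW11)
SW19: 27  (via SW36)
SW18: 34  (via SW27)
SW34: 37  (via SW36)
Shortest route: SW10–SW11–SW36–SW34 = 37.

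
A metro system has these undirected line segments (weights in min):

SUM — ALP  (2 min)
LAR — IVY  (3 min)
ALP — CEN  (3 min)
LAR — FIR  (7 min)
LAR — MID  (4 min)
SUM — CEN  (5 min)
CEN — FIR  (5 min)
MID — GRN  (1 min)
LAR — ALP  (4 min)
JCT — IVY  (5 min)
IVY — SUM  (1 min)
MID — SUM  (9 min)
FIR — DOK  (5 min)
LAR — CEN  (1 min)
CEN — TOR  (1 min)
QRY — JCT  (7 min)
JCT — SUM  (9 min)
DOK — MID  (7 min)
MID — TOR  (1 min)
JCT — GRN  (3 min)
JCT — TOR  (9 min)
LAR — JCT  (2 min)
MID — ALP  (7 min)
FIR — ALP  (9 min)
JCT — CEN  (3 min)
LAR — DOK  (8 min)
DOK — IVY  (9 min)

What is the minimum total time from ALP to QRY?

Compare a few routes:
ALP–SUM–IVY–JCT–QRY: 2+1+5+7 = 15
ALP–SUM–IVY–LAR–JCT–QRY: 2+1+3+2+7 = 15
ALP–CEN–JCT–QRY: 3+3+7 = 13
ALP–LAR–CEN–JCT–QRY: 4+1+3+7 = 15
Cheapest is ALP–CEN–JCT–QRY at 13 min.

13 min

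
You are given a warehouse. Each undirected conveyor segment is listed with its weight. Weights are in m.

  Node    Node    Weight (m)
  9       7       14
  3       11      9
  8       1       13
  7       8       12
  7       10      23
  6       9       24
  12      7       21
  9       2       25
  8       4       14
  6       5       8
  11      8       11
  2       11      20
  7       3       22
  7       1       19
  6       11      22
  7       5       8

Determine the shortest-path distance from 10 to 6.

39 m

Settle nodes by increasing distance from 10:
10: 0
7: 23  (via 10)
5: 31  (via 7)
8: 35  (via 7)
9: 37  (via 7)
6: 39  (via 5)
Shortest route: 10–7–5–6 = 39 m.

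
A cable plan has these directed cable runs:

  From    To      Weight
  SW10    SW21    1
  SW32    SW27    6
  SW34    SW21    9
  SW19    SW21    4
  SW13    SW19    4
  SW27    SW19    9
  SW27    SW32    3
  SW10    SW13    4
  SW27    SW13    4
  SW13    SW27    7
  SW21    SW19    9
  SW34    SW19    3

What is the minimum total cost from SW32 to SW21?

18

Shortest distances from SW32:
SW32: 0
SW27: 6  (via SW32)
SW13: 10  (via SW27)
SW19: 14  (via SW13)
SW21: 18  (via SW19)
Shortest route: SW32–SW27–SW13–SW19–SW21 = 18.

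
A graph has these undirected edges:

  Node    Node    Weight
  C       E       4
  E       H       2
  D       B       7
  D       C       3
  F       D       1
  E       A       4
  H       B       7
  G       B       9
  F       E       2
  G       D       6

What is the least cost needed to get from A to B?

Candidate routes:
A–E–H–B: 4+2+7 = 13
A–E–C–D–B: 4+4+3+7 = 18
A–E–F–D–B: 4+2+1+7 = 14
Cheapest is A–E–H–B at 13.

13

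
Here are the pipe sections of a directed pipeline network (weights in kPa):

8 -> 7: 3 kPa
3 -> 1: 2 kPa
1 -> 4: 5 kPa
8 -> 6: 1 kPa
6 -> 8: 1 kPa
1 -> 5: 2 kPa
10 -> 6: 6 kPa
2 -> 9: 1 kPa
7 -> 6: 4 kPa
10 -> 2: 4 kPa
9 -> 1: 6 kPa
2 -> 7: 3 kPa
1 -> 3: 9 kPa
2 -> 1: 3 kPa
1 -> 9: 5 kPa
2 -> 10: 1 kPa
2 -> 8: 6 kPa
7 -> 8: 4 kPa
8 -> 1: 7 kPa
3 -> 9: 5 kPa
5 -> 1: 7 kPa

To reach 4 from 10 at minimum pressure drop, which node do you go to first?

2

Enumerating some paths:
10 → 2 → 8 → 1 → 4: 4+6+7+5 = 22
10 → 2 → 1 → 4: 4+3+5 = 12
10 → 2 → 9 → 1 → 4: 4+1+6+5 = 16
10 → 6 → 8 → 1 → 4: 6+1+7+5 = 19
Cheapest is 10 → 2 → 1 → 4 at 12 kPa.
So from 10 the first move is to 2.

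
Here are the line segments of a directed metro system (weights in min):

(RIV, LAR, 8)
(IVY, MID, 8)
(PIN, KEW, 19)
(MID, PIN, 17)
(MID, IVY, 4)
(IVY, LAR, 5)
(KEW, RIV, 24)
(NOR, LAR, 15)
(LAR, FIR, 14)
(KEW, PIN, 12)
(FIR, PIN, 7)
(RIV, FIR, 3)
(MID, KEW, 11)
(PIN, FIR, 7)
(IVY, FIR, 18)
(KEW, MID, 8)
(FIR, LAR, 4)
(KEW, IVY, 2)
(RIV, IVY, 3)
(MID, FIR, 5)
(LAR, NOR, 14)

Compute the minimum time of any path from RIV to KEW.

Settle nodes by increasing distance from RIV:
RIV: 0
FIR: 3  (via RIV)
IVY: 3  (via RIV)
LAR: 7  (via FIR)
PIN: 10  (via FIR)
MID: 11  (via IVY)
NOR: 21  (via LAR)
KEW: 22  (via MID)
Shortest route: RIV → IVY → MID → KEW = 22 min.

22 min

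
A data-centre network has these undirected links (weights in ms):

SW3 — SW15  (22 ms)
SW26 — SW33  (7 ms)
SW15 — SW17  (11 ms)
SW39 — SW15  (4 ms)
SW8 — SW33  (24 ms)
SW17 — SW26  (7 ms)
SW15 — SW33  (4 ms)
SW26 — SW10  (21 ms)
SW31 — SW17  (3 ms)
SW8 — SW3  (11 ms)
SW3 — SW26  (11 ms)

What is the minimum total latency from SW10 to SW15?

32 ms

Settle nodes by increasing distance from SW10:
SW10: 0
SW26: 21  (via SW10)
SW33: 28  (via SW26)
SW17: 28  (via SW26)
SW31: 31  (via SW17)
SW3: 32  (via SW26)
SW15: 32  (via SW33)
Shortest route: SW10–SW26–SW33–SW15 = 32 ms.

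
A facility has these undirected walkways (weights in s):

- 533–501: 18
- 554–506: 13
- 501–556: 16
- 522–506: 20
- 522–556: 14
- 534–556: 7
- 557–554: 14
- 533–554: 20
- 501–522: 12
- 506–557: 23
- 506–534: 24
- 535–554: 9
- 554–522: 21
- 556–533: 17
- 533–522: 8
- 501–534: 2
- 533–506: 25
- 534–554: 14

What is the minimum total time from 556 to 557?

Enumerating some paths:
556 - 534 - 554 - 557: 7+14+14 = 35
556 - 501 - 534 - 554 - 557: 16+2+14+14 = 46
The minimum is 35 s via 556 - 534 - 554 - 557.

35 s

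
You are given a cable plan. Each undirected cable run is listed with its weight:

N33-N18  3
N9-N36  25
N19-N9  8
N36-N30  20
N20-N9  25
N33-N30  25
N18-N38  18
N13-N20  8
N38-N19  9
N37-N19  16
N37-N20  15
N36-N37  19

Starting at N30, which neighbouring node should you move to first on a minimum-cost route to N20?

N36

Enumerating some paths:
N30–N36–N9–N19–N37–N20: 20+25+8+16+15 = 84
N30–N36–N37–N20: 20+19+15 = 54
N30–N36–N9–N20: 20+25+25 = 70
The minimum is 54 via N30–N36–N37–N20.
So from N30 the first move is to N36.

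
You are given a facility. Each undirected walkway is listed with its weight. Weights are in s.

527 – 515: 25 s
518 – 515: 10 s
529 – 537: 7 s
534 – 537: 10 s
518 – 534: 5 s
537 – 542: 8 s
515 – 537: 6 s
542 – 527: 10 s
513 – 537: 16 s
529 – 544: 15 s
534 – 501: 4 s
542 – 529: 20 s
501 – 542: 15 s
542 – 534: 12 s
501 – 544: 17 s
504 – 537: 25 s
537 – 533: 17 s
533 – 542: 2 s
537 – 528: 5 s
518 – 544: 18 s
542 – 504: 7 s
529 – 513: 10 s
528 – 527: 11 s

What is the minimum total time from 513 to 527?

32 s

Running Dijkstra from 513:
513: 0
529: 10  (via 513)
537: 16  (via 513)
528: 21  (via 537)
515: 22  (via 537)
542: 24  (via 537)
544: 25  (via 529)
533: 26  (via 542)
534: 26  (via 537)
501: 30  (via 534)
504: 31  (via 542)
518: 31  (via 534)
527: 32  (via 528)
Shortest route: 513 → 537 → 528 → 527 = 32 s.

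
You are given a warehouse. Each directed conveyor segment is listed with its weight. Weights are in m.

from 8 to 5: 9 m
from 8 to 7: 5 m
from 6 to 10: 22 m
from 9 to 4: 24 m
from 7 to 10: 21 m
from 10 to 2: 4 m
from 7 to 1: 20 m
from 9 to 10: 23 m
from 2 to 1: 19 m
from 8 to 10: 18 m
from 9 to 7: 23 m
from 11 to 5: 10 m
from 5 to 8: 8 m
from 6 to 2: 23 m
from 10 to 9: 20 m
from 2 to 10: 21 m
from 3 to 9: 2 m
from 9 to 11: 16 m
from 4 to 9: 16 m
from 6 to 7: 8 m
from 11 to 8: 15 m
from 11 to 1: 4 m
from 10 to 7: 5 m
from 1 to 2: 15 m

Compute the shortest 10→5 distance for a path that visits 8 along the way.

60 m

Shortest 10→8: 10 → 9 → 11 → 8 = 51
Shortest 8→5: 8 → 5 = 9
Total via 8: 51 + 9 = 60 m.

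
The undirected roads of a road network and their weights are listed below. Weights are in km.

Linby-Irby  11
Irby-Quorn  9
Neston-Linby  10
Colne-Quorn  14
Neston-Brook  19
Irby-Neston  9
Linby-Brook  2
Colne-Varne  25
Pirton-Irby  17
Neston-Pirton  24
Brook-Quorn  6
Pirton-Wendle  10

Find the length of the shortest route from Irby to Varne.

48 km

Running Dijkstra from Irby:
Irby: 0
Quorn: 9  (via Irby)
Neston: 9  (via Irby)
Linby: 11  (via Irby)
Brook: 13  (via Linby)
Pirton: 17  (via Irby)
Colne: 23  (via Quorn)
Wendle: 27  (via Pirton)
Varne: 48  (via Colne)
Shortest route: Irby → Quorn → Colne → Varne = 48 km.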